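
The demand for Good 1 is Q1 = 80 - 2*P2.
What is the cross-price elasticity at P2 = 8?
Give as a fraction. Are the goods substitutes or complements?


dQ1/dP2 = -2
At P2 = 8: Q1 = 80 - 2*8 = 64
Exy = (dQ1/dP2)(P2/Q1) = -2 * 8 / 64 = -1/4
Since Exy < 0, the goods are complements.

-1/4 (complements)


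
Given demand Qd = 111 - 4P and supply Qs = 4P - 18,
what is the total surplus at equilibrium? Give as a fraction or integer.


Find equilibrium: 111 - 4P = 4P - 18
111 + 18 = 8P
P* = 129/8 = 129/8
Q* = 4*129/8 - 18 = 93/2
Inverse demand: P = 111/4 - Q/4, so P_max = 111/4
Inverse supply: P = 9/2 + Q/4, so P_min = 9/2
CS = (1/2) * 93/2 * (111/4 - 129/8) = 8649/32
PS = (1/2) * 93/2 * (129/8 - 9/2) = 8649/32
TS = CS + PS = 8649/32 + 8649/32 = 8649/16

8649/16


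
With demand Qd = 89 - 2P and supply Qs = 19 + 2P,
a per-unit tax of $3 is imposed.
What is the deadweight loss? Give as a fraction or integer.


Pre-tax equilibrium quantity: Q* = 54
Post-tax equilibrium quantity: Q_tax = 51
Reduction in quantity: Q* - Q_tax = 3
DWL = (1/2) * tax * (Q* - Q_tax)
DWL = (1/2) * 3 * 3 = 9/2

9/2


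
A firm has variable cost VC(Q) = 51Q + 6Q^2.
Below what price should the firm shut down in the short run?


AVC(Q) = VC(Q)/Q = 51 + 6Q
AVC is increasing in Q, so minimum AVC is at Q -> 0+.
Min AVC = 51
The firm should shut down if P < 51.

51


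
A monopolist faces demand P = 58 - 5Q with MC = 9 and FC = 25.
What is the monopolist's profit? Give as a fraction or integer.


MR = MC: 58 - 10Q = 9
Q* = 49/10
P* = 58 - 5*49/10 = 67/2
Profit = (P* - MC)*Q* - FC
= (67/2 - 9)*49/10 - 25
= 49/2*49/10 - 25
= 2401/20 - 25 = 1901/20

1901/20


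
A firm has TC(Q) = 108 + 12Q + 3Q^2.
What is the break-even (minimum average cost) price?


AC(Q) = 108/Q + 12 + 3Q
To minimize: dAC/dQ = -108/Q^2 + 3 = 0
Q^2 = 108/3 = 36
Q* = 6
Min AC = 108/6 + 12 + 3*6
Min AC = 18 + 12 + 18 = 48

48


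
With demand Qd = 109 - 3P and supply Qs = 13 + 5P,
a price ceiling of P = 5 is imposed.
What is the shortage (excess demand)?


At P = 5:
Qd = 109 - 3*5 = 94
Qs = 13 + 5*5 = 38
Shortage = Qd - Qs = 94 - 38 = 56

56


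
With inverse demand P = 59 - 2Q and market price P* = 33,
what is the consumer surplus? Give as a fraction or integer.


Maximum willingness to pay (at Q=0): P_max = 59
Quantity demanded at P* = 33:
Q* = (59 - 33)/2 = 13
CS = (1/2) * Q* * (P_max - P*)
CS = (1/2) * 13 * (59 - 33)
CS = (1/2) * 13 * 26 = 169

169


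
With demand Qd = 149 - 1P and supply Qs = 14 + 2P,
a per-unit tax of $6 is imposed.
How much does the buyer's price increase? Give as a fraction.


With a per-unit tax, the buyer's price increase depends on relative slopes.
Supply slope: d = 2, Demand slope: b = 1
Buyer's price increase = d * tax / (b + d)
= 2 * 6 / (1 + 2)
= 12 / 3 = 4

4


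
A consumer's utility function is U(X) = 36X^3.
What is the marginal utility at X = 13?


MU = dU/dX = 36*3*X^(3-1)
MU = 108*X^2
At X = 13:
MU = 108 * 13^2
MU = 108 * 169 = 18252

18252


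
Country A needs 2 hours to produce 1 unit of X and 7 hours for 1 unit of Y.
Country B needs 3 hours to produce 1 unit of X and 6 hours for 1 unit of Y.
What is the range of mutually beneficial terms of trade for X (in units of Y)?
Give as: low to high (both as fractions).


Opportunity cost of X for Country A = hours_X / hours_Y = 2/7 = 2/7 units of Y
Opportunity cost of X for Country B = hours_X / hours_Y = 3/6 = 1/2 units of Y
Terms of trade must be between the two opportunity costs.
Range: 2/7 to 1/2

2/7 to 1/2


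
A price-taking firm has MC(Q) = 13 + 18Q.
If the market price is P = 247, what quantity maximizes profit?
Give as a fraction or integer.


In perfect competition, profit is maximized where P = MC.
247 = 13 + 18Q
234 = 18Q
Q* = 234/18 = 13

13


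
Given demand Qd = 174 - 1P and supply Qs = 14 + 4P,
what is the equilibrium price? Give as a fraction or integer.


At equilibrium, Qd = Qs.
174 - 1P = 14 + 4P
174 - 14 = 1P + 4P
160 = 5P
P* = 160/5 = 32

32


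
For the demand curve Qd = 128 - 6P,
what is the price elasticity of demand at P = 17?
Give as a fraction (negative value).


dQ/dP = -6
At P = 17: Q = 128 - 6*17 = 26
E = (dQ/dP)(P/Q) = (-6)(17/26) = -51/13

-51/13


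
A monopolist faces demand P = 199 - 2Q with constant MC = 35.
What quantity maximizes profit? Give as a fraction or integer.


TR = P*Q = (199 - 2Q)Q = 199Q - 2Q^2
MR = dTR/dQ = 199 - 4Q
Set MR = MC:
199 - 4Q = 35
164 = 4Q
Q* = 164/4 = 41

41


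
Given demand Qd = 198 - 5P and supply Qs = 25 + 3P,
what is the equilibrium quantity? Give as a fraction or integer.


First find equilibrium price:
198 - 5P = 25 + 3P
P* = 173/8 = 173/8
Then substitute into demand:
Q* = 198 - 5 * 173/8 = 719/8

719/8


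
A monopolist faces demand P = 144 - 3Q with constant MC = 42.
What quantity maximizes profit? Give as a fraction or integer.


TR = P*Q = (144 - 3Q)Q = 144Q - 3Q^2
MR = dTR/dQ = 144 - 6Q
Set MR = MC:
144 - 6Q = 42
102 = 6Q
Q* = 102/6 = 17

17


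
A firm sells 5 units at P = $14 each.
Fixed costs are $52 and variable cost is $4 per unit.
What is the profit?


Total Revenue = P * Q = 14 * 5 = $70
Total Cost = FC + VC*Q = 52 + 4*5 = $72
Profit = TR - TC = 70 - 72 = $-2

$-2


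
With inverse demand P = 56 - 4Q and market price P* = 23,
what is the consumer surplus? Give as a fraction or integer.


Maximum willingness to pay (at Q=0): P_max = 56
Quantity demanded at P* = 23:
Q* = (56 - 23)/4 = 33/4
CS = (1/2) * Q* * (P_max - P*)
CS = (1/2) * 33/4 * (56 - 23)
CS = (1/2) * 33/4 * 33 = 1089/8

1089/8


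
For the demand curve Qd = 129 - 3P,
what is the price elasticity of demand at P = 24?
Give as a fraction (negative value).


dQ/dP = -3
At P = 24: Q = 129 - 3*24 = 57
E = (dQ/dP)(P/Q) = (-3)(24/57) = -24/19

-24/19


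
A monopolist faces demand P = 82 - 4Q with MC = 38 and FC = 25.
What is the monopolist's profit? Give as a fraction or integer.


MR = MC: 82 - 8Q = 38
Q* = 11/2
P* = 82 - 4*11/2 = 60
Profit = (P* - MC)*Q* - FC
= (60 - 38)*11/2 - 25
= 22*11/2 - 25
= 121 - 25 = 96

96


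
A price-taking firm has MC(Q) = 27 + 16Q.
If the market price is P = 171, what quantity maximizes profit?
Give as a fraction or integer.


In perfect competition, profit is maximized where P = MC.
171 = 27 + 16Q
144 = 16Q
Q* = 144/16 = 9

9


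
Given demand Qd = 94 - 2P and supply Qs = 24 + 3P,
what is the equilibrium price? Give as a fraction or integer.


At equilibrium, Qd = Qs.
94 - 2P = 24 + 3P
94 - 24 = 2P + 3P
70 = 5P
P* = 70/5 = 14

14


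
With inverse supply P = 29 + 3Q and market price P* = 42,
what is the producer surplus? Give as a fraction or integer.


Minimum supply price (at Q=0): P_min = 29
Quantity supplied at P* = 42:
Q* = (42 - 29)/3 = 13/3
PS = (1/2) * Q* * (P* - P_min)
PS = (1/2) * 13/3 * (42 - 29)
PS = (1/2) * 13/3 * 13 = 169/6

169/6


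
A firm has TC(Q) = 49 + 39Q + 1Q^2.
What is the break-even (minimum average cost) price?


AC(Q) = 49/Q + 39 + 1Q
To minimize: dAC/dQ = -49/Q^2 + 1 = 0
Q^2 = 49/1 = 49
Q* = 7
Min AC = 49/7 + 39 + 1*7
Min AC = 7 + 39 + 7 = 53

53


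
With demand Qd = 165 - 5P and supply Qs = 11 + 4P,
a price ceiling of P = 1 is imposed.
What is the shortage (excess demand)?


At P = 1:
Qd = 165 - 5*1 = 160
Qs = 11 + 4*1 = 15
Shortage = Qd - Qs = 160 - 15 = 145

145


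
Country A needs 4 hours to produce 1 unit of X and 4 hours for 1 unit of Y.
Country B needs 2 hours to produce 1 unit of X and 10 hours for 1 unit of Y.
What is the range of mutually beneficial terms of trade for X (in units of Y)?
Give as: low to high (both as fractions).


Opportunity cost of X for Country A = hours_X / hours_Y = 4/4 = 1 units of Y
Opportunity cost of X for Country B = hours_X / hours_Y = 2/10 = 1/5 units of Y
Terms of trade must be between the two opportunity costs.
Range: 1/5 to 1

1/5 to 1


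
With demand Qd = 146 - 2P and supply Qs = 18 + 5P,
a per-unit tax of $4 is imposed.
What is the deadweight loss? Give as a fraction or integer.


Pre-tax equilibrium quantity: Q* = 766/7
Post-tax equilibrium quantity: Q_tax = 726/7
Reduction in quantity: Q* - Q_tax = 40/7
DWL = (1/2) * tax * (Q* - Q_tax)
DWL = (1/2) * 4 * 40/7 = 80/7

80/7


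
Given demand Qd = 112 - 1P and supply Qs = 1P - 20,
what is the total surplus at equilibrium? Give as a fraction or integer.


Find equilibrium: 112 - 1P = 1P - 20
112 + 20 = 2P
P* = 132/2 = 66
Q* = 1*66 - 20 = 46
Inverse demand: P = 112 - Q/1, so P_max = 112
Inverse supply: P = 20 + Q/1, so P_min = 20
CS = (1/2) * 46 * (112 - 66) = 1058
PS = (1/2) * 46 * (66 - 20) = 1058
TS = CS + PS = 1058 + 1058 = 2116

2116


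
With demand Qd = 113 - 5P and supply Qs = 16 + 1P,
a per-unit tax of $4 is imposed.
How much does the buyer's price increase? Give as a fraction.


With a per-unit tax, the buyer's price increase depends on relative slopes.
Supply slope: d = 1, Demand slope: b = 5
Buyer's price increase = d * tax / (b + d)
= 1 * 4 / (5 + 1)
= 4 / 6 = 2/3

2/3


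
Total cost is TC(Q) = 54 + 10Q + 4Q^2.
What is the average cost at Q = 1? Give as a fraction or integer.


TC(1) = 54 + 10*1 + 4*1^2
TC(1) = 54 + 10 + 4 = 68
AC = TC/Q = 68/1 = 68

68


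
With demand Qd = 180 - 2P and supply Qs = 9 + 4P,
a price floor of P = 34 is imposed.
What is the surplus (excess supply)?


At P = 34:
Qd = 180 - 2*34 = 112
Qs = 9 + 4*34 = 145
Surplus = Qs - Qd = 145 - 112 = 33

33


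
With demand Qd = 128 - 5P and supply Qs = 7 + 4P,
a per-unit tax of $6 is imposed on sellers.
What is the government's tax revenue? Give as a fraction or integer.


With tax on sellers, new supply: Qs' = 7 + 4(P - 6)
= 4P - 17
New equilibrium quantity:
Q_new = 427/9
Tax revenue = tax * Q_new = 6 * 427/9 = 854/3

854/3


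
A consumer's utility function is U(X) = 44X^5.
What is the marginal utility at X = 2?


MU = dU/dX = 44*5*X^(5-1)
MU = 220*X^4
At X = 2:
MU = 220 * 2^4
MU = 220 * 16 = 3520

3520


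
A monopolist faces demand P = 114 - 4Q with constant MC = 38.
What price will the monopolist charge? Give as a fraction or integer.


MR = 114 - 8Q
Set MR = MC: 114 - 8Q = 38
Q* = 19/2
Substitute into demand:
P* = 114 - 4*19/2 = 76

76


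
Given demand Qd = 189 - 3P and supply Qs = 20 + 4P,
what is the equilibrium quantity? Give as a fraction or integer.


First find equilibrium price:
189 - 3P = 20 + 4P
P* = 169/7 = 169/7
Then substitute into demand:
Q* = 189 - 3 * 169/7 = 816/7

816/7


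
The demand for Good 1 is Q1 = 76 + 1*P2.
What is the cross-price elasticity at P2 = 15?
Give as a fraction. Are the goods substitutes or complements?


dQ1/dP2 = 1
At P2 = 15: Q1 = 76 + 1*15 = 91
Exy = (dQ1/dP2)(P2/Q1) = 1 * 15 / 91 = 15/91
Since Exy > 0, the goods are substitutes.

15/91 (substitutes)


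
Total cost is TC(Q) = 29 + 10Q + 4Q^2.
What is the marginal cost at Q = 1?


MC = dTC/dQ = 10 + 2*4*Q
At Q = 1:
MC = 10 + 8*1
MC = 10 + 8 = 18

18


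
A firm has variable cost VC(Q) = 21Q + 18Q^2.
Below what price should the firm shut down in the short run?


AVC(Q) = VC(Q)/Q = 21 + 18Q
AVC is increasing in Q, so minimum AVC is at Q -> 0+.
Min AVC = 21
The firm should shut down if P < 21.

21


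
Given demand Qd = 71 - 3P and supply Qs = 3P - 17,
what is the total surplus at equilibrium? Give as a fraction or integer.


Find equilibrium: 71 - 3P = 3P - 17
71 + 17 = 6P
P* = 88/6 = 44/3
Q* = 3*44/3 - 17 = 27
Inverse demand: P = 71/3 - Q/3, so P_max = 71/3
Inverse supply: P = 17/3 + Q/3, so P_min = 17/3
CS = (1/2) * 27 * (71/3 - 44/3) = 243/2
PS = (1/2) * 27 * (44/3 - 17/3) = 243/2
TS = CS + PS = 243/2 + 243/2 = 243

243


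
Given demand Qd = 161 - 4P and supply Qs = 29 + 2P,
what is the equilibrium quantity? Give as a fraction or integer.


First find equilibrium price:
161 - 4P = 29 + 2P
P* = 132/6 = 22
Then substitute into demand:
Q* = 161 - 4 * 22 = 73

73


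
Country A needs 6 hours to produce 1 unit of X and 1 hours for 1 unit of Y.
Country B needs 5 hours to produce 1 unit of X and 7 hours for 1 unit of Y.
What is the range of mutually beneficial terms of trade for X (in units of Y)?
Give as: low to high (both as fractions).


Opportunity cost of X for Country A = hours_X / hours_Y = 6/1 = 6 units of Y
Opportunity cost of X for Country B = hours_X / hours_Y = 5/7 = 5/7 units of Y
Terms of trade must be between the two opportunity costs.
Range: 5/7 to 6

5/7 to 6


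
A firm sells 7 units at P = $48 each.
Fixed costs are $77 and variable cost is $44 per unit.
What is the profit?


Total Revenue = P * Q = 48 * 7 = $336
Total Cost = FC + VC*Q = 77 + 44*7 = $385
Profit = TR - TC = 336 - 385 = $-49

$-49


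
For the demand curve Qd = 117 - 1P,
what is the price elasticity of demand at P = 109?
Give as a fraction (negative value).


dQ/dP = -1
At P = 109: Q = 117 - 1*109 = 8
E = (dQ/dP)(P/Q) = (-1)(109/8) = -109/8

-109/8


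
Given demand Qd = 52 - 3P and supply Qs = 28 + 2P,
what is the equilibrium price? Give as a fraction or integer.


At equilibrium, Qd = Qs.
52 - 3P = 28 + 2P
52 - 28 = 3P + 2P
24 = 5P
P* = 24/5 = 24/5

24/5


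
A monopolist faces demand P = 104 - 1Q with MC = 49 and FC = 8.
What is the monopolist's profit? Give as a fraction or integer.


MR = MC: 104 - 2Q = 49
Q* = 55/2
P* = 104 - 1*55/2 = 153/2
Profit = (P* - MC)*Q* - FC
= (153/2 - 49)*55/2 - 8
= 55/2*55/2 - 8
= 3025/4 - 8 = 2993/4

2993/4


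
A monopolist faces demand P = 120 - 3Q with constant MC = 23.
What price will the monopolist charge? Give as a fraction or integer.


MR = 120 - 6Q
Set MR = MC: 120 - 6Q = 23
Q* = 97/6
Substitute into demand:
P* = 120 - 3*97/6 = 143/2

143/2


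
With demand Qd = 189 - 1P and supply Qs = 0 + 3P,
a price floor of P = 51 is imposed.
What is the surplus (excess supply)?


At P = 51:
Qd = 189 - 1*51 = 138
Qs = 0 + 3*51 = 153
Surplus = Qs - Qd = 153 - 138 = 15

15


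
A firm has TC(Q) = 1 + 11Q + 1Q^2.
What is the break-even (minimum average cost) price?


AC(Q) = 1/Q + 11 + 1Q
To minimize: dAC/dQ = -1/Q^2 + 1 = 0
Q^2 = 1/1 = 1
Q* = 1
Min AC = 1/1 + 11 + 1*1
Min AC = 1 + 11 + 1 = 13

13


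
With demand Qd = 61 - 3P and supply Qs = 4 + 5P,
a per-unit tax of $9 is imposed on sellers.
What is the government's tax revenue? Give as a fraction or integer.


With tax on sellers, new supply: Qs' = 4 + 5(P - 9)
= 5P - 41
New equilibrium quantity:
Q_new = 91/4
Tax revenue = tax * Q_new = 9 * 91/4 = 819/4

819/4


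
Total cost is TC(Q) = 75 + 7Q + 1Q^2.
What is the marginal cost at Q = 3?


MC = dTC/dQ = 7 + 2*1*Q
At Q = 3:
MC = 7 + 2*3
MC = 7 + 6 = 13

13


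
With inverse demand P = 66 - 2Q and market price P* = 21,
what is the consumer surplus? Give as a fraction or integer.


Maximum willingness to pay (at Q=0): P_max = 66
Quantity demanded at P* = 21:
Q* = (66 - 21)/2 = 45/2
CS = (1/2) * Q* * (P_max - P*)
CS = (1/2) * 45/2 * (66 - 21)
CS = (1/2) * 45/2 * 45 = 2025/4

2025/4


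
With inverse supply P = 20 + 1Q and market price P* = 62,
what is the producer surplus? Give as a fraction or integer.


Minimum supply price (at Q=0): P_min = 20
Quantity supplied at P* = 62:
Q* = (62 - 20)/1 = 42
PS = (1/2) * Q* * (P* - P_min)
PS = (1/2) * 42 * (62 - 20)
PS = (1/2) * 42 * 42 = 882

882


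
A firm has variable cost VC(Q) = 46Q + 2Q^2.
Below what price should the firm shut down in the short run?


AVC(Q) = VC(Q)/Q = 46 + 2Q
AVC is increasing in Q, so minimum AVC is at Q -> 0+.
Min AVC = 46
The firm should shut down if P < 46.

46


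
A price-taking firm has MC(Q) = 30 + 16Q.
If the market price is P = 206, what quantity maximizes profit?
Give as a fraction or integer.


In perfect competition, profit is maximized where P = MC.
206 = 30 + 16Q
176 = 16Q
Q* = 176/16 = 11

11


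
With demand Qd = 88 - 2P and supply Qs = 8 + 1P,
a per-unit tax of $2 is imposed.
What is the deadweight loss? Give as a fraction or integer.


Pre-tax equilibrium quantity: Q* = 104/3
Post-tax equilibrium quantity: Q_tax = 100/3
Reduction in quantity: Q* - Q_tax = 4/3
DWL = (1/2) * tax * (Q* - Q_tax)
DWL = (1/2) * 2 * 4/3 = 4/3

4/3


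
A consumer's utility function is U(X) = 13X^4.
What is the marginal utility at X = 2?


MU = dU/dX = 13*4*X^(4-1)
MU = 52*X^3
At X = 2:
MU = 52 * 2^3
MU = 52 * 8 = 416

416


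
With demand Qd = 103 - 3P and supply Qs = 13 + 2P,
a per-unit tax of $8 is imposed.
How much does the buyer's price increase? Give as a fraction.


With a per-unit tax, the buyer's price increase depends on relative slopes.
Supply slope: d = 2, Demand slope: b = 3
Buyer's price increase = d * tax / (b + d)
= 2 * 8 / (3 + 2)
= 16 / 5 = 16/5

16/5


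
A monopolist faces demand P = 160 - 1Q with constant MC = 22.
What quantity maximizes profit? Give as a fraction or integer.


TR = P*Q = (160 - 1Q)Q = 160Q - 1Q^2
MR = dTR/dQ = 160 - 2Q
Set MR = MC:
160 - 2Q = 22
138 = 2Q
Q* = 138/2 = 69

69


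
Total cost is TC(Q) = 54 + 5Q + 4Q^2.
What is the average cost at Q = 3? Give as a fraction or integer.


TC(3) = 54 + 5*3 + 4*3^2
TC(3) = 54 + 15 + 36 = 105
AC = TC/Q = 105/3 = 35

35


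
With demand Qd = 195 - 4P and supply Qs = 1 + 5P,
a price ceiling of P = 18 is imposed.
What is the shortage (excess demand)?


At P = 18:
Qd = 195 - 4*18 = 123
Qs = 1 + 5*18 = 91
Shortage = Qd - Qs = 123 - 91 = 32

32


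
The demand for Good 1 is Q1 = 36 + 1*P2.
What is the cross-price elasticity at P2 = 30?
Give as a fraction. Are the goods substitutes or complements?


dQ1/dP2 = 1
At P2 = 30: Q1 = 36 + 1*30 = 66
Exy = (dQ1/dP2)(P2/Q1) = 1 * 30 / 66 = 5/11
Since Exy > 0, the goods are substitutes.

5/11 (substitutes)


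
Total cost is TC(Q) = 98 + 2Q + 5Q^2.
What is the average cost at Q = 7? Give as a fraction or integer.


TC(7) = 98 + 2*7 + 5*7^2
TC(7) = 98 + 14 + 245 = 357
AC = TC/Q = 357/7 = 51

51


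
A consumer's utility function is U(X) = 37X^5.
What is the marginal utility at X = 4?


MU = dU/dX = 37*5*X^(5-1)
MU = 185*X^4
At X = 4:
MU = 185 * 4^4
MU = 185 * 256 = 47360

47360


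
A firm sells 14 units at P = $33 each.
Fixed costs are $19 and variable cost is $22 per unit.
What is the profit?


Total Revenue = P * Q = 33 * 14 = $462
Total Cost = FC + VC*Q = 19 + 22*14 = $327
Profit = TR - TC = 462 - 327 = $135

$135


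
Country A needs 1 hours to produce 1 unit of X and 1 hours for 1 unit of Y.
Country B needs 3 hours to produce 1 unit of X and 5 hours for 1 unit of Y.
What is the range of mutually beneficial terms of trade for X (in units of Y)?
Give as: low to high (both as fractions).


Opportunity cost of X for Country A = hours_X / hours_Y = 1/1 = 1 units of Y
Opportunity cost of X for Country B = hours_X / hours_Y = 3/5 = 3/5 units of Y
Terms of trade must be between the two opportunity costs.
Range: 3/5 to 1

3/5 to 1


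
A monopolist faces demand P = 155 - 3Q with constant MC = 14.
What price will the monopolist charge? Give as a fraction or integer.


MR = 155 - 6Q
Set MR = MC: 155 - 6Q = 14
Q* = 47/2
Substitute into demand:
P* = 155 - 3*47/2 = 169/2

169/2


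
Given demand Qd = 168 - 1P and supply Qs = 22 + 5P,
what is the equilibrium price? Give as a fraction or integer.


At equilibrium, Qd = Qs.
168 - 1P = 22 + 5P
168 - 22 = 1P + 5P
146 = 6P
P* = 146/6 = 73/3

73/3


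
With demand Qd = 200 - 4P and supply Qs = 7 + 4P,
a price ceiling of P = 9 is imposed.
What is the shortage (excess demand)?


At P = 9:
Qd = 200 - 4*9 = 164
Qs = 7 + 4*9 = 43
Shortage = Qd - Qs = 164 - 43 = 121

121


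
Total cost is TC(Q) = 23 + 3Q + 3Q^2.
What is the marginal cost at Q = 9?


MC = dTC/dQ = 3 + 2*3*Q
At Q = 9:
MC = 3 + 6*9
MC = 3 + 54 = 57

57


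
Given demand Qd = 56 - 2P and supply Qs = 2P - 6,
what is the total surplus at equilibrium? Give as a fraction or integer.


Find equilibrium: 56 - 2P = 2P - 6
56 + 6 = 4P
P* = 62/4 = 31/2
Q* = 2*31/2 - 6 = 25
Inverse demand: P = 28 - Q/2, so P_max = 28
Inverse supply: P = 3 + Q/2, so P_min = 3
CS = (1/2) * 25 * (28 - 31/2) = 625/4
PS = (1/2) * 25 * (31/2 - 3) = 625/4
TS = CS + PS = 625/4 + 625/4 = 625/2

625/2


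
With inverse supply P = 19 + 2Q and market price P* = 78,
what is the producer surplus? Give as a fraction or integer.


Minimum supply price (at Q=0): P_min = 19
Quantity supplied at P* = 78:
Q* = (78 - 19)/2 = 59/2
PS = (1/2) * Q* * (P* - P_min)
PS = (1/2) * 59/2 * (78 - 19)
PS = (1/2) * 59/2 * 59 = 3481/4

3481/4


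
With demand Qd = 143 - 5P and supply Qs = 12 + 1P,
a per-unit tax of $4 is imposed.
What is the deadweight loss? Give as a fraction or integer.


Pre-tax equilibrium quantity: Q* = 203/6
Post-tax equilibrium quantity: Q_tax = 61/2
Reduction in quantity: Q* - Q_tax = 10/3
DWL = (1/2) * tax * (Q* - Q_tax)
DWL = (1/2) * 4 * 10/3 = 20/3

20/3


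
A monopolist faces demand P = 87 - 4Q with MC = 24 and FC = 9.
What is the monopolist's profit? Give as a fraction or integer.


MR = MC: 87 - 8Q = 24
Q* = 63/8
P* = 87 - 4*63/8 = 111/2
Profit = (P* - MC)*Q* - FC
= (111/2 - 24)*63/8 - 9
= 63/2*63/8 - 9
= 3969/16 - 9 = 3825/16

3825/16


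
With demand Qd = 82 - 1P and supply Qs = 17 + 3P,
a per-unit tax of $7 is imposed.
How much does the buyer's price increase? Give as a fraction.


With a per-unit tax, the buyer's price increase depends on relative slopes.
Supply slope: d = 3, Demand slope: b = 1
Buyer's price increase = d * tax / (b + d)
= 3 * 7 / (1 + 3)
= 21 / 4 = 21/4

21/4


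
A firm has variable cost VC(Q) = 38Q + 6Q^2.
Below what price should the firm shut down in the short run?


AVC(Q) = VC(Q)/Q = 38 + 6Q
AVC is increasing in Q, so minimum AVC is at Q -> 0+.
Min AVC = 38
The firm should shut down if P < 38.

38


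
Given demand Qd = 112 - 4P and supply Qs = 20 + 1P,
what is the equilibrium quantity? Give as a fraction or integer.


First find equilibrium price:
112 - 4P = 20 + 1P
P* = 92/5 = 92/5
Then substitute into demand:
Q* = 112 - 4 * 92/5 = 192/5

192/5


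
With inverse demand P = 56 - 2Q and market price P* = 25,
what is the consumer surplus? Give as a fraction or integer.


Maximum willingness to pay (at Q=0): P_max = 56
Quantity demanded at P* = 25:
Q* = (56 - 25)/2 = 31/2
CS = (1/2) * Q* * (P_max - P*)
CS = (1/2) * 31/2 * (56 - 25)
CS = (1/2) * 31/2 * 31 = 961/4

961/4


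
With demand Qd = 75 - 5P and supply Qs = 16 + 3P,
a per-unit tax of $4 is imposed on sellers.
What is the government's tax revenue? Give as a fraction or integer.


With tax on sellers, new supply: Qs' = 16 + 3(P - 4)
= 4 + 3P
New equilibrium quantity:
Q_new = 245/8
Tax revenue = tax * Q_new = 4 * 245/8 = 245/2

245/2


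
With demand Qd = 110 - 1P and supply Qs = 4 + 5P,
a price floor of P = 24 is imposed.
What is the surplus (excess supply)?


At P = 24:
Qd = 110 - 1*24 = 86
Qs = 4 + 5*24 = 124
Surplus = Qs - Qd = 124 - 86 = 38

38


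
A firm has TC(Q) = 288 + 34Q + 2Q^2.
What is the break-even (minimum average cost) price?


AC(Q) = 288/Q + 34 + 2Q
To minimize: dAC/dQ = -288/Q^2 + 2 = 0
Q^2 = 288/2 = 144
Q* = 12
Min AC = 288/12 + 34 + 2*12
Min AC = 24 + 34 + 24 = 82

82


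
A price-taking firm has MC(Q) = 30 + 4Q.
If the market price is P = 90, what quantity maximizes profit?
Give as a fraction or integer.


In perfect competition, profit is maximized where P = MC.
90 = 30 + 4Q
60 = 4Q
Q* = 60/4 = 15

15


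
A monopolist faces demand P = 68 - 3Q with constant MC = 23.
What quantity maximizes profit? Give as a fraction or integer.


TR = P*Q = (68 - 3Q)Q = 68Q - 3Q^2
MR = dTR/dQ = 68 - 6Q
Set MR = MC:
68 - 6Q = 23
45 = 6Q
Q* = 45/6 = 15/2

15/2


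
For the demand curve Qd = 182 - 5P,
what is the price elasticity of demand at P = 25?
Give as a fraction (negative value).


dQ/dP = -5
At P = 25: Q = 182 - 5*25 = 57
E = (dQ/dP)(P/Q) = (-5)(25/57) = -125/57

-125/57


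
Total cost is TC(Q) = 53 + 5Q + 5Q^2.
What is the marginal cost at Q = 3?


MC = dTC/dQ = 5 + 2*5*Q
At Q = 3:
MC = 5 + 10*3
MC = 5 + 30 = 35

35


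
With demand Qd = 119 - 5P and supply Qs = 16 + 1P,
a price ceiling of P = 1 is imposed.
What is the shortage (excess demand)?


At P = 1:
Qd = 119 - 5*1 = 114
Qs = 16 + 1*1 = 17
Shortage = Qd - Qs = 114 - 17 = 97

97


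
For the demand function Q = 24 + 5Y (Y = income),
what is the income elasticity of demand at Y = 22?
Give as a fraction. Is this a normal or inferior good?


dQ/dY = 5
At Y = 22: Q = 24 + 5*22 = 134
Ey = (dQ/dY)(Y/Q) = 5 * 22 / 134 = 55/67
Since Ey > 0, this is a normal good.

55/67 (normal good)


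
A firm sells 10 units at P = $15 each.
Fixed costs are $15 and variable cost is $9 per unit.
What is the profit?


Total Revenue = P * Q = 15 * 10 = $150
Total Cost = FC + VC*Q = 15 + 9*10 = $105
Profit = TR - TC = 150 - 105 = $45

$45


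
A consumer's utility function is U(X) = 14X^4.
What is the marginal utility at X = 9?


MU = dU/dX = 14*4*X^(4-1)
MU = 56*X^3
At X = 9:
MU = 56 * 9^3
MU = 56 * 729 = 40824

40824


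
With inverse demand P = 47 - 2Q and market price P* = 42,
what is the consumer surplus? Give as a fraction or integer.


Maximum willingness to pay (at Q=0): P_max = 47
Quantity demanded at P* = 42:
Q* = (47 - 42)/2 = 5/2
CS = (1/2) * Q* * (P_max - P*)
CS = (1/2) * 5/2 * (47 - 42)
CS = (1/2) * 5/2 * 5 = 25/4

25/4


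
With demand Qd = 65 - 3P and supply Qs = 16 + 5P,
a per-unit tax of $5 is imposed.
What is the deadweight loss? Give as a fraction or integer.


Pre-tax equilibrium quantity: Q* = 373/8
Post-tax equilibrium quantity: Q_tax = 149/4
Reduction in quantity: Q* - Q_tax = 75/8
DWL = (1/2) * tax * (Q* - Q_tax)
DWL = (1/2) * 5 * 75/8 = 375/16

375/16


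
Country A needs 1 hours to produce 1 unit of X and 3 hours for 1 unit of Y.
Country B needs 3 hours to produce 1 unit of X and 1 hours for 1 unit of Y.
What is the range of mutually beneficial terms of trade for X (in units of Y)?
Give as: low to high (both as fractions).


Opportunity cost of X for Country A = hours_X / hours_Y = 1/3 = 1/3 units of Y
Opportunity cost of X for Country B = hours_X / hours_Y = 3/1 = 3 units of Y
Terms of trade must be between the two opportunity costs.
Range: 1/3 to 3

1/3 to 3


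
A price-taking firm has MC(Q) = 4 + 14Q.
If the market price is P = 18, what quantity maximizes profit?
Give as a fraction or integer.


In perfect competition, profit is maximized where P = MC.
18 = 4 + 14Q
14 = 14Q
Q* = 14/14 = 1

1


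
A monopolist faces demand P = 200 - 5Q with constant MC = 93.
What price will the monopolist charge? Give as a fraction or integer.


MR = 200 - 10Q
Set MR = MC: 200 - 10Q = 93
Q* = 107/10
Substitute into demand:
P* = 200 - 5*107/10 = 293/2

293/2


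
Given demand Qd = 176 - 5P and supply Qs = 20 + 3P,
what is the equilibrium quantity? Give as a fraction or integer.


First find equilibrium price:
176 - 5P = 20 + 3P
P* = 156/8 = 39/2
Then substitute into demand:
Q* = 176 - 5 * 39/2 = 157/2

157/2


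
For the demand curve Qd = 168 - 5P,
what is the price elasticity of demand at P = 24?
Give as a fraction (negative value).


dQ/dP = -5
At P = 24: Q = 168 - 5*24 = 48
E = (dQ/dP)(P/Q) = (-5)(24/48) = -5/2

-5/2


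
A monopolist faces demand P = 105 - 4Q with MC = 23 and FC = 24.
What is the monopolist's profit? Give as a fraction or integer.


MR = MC: 105 - 8Q = 23
Q* = 41/4
P* = 105 - 4*41/4 = 64
Profit = (P* - MC)*Q* - FC
= (64 - 23)*41/4 - 24
= 41*41/4 - 24
= 1681/4 - 24 = 1585/4

1585/4


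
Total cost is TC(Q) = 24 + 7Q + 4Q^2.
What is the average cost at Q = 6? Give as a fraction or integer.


TC(6) = 24 + 7*6 + 4*6^2
TC(6) = 24 + 42 + 144 = 210
AC = TC/Q = 210/6 = 35

35


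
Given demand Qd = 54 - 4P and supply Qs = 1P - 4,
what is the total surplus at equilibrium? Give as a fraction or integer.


Find equilibrium: 54 - 4P = 1P - 4
54 + 4 = 5P
P* = 58/5 = 58/5
Q* = 1*58/5 - 4 = 38/5
Inverse demand: P = 27/2 - Q/4, so P_max = 27/2
Inverse supply: P = 4 + Q/1, so P_min = 4
CS = (1/2) * 38/5 * (27/2 - 58/5) = 361/50
PS = (1/2) * 38/5 * (58/5 - 4) = 722/25
TS = CS + PS = 361/50 + 722/25 = 361/10

361/10


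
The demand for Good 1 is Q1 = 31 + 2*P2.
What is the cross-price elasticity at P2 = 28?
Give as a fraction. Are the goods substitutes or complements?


dQ1/dP2 = 2
At P2 = 28: Q1 = 31 + 2*28 = 87
Exy = (dQ1/dP2)(P2/Q1) = 2 * 28 / 87 = 56/87
Since Exy > 0, the goods are substitutes.

56/87 (substitutes)


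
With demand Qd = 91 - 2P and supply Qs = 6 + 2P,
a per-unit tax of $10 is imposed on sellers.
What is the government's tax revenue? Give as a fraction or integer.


With tax on sellers, new supply: Qs' = 6 + 2(P - 10)
= 2P - 14
New equilibrium quantity:
Q_new = 77/2
Tax revenue = tax * Q_new = 10 * 77/2 = 385

385


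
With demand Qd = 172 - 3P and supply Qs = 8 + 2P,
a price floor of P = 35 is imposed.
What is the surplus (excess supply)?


At P = 35:
Qd = 172 - 3*35 = 67
Qs = 8 + 2*35 = 78
Surplus = Qs - Qd = 78 - 67 = 11

11


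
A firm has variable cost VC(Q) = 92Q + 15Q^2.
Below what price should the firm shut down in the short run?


AVC(Q) = VC(Q)/Q = 92 + 15Q
AVC is increasing in Q, so minimum AVC is at Q -> 0+.
Min AVC = 92
The firm should shut down if P < 92.

92


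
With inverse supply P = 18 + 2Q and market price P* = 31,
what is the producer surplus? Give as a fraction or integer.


Minimum supply price (at Q=0): P_min = 18
Quantity supplied at P* = 31:
Q* = (31 - 18)/2 = 13/2
PS = (1/2) * Q* * (P* - P_min)
PS = (1/2) * 13/2 * (31 - 18)
PS = (1/2) * 13/2 * 13 = 169/4

169/4


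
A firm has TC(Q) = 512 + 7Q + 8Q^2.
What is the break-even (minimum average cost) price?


AC(Q) = 512/Q + 7 + 8Q
To minimize: dAC/dQ = -512/Q^2 + 8 = 0
Q^2 = 512/8 = 64
Q* = 8
Min AC = 512/8 + 7 + 8*8
Min AC = 64 + 7 + 64 = 135

135


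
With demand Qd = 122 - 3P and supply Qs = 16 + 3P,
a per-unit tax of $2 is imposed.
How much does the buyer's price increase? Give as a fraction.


With a per-unit tax, the buyer's price increase depends on relative slopes.
Supply slope: d = 3, Demand slope: b = 3
Buyer's price increase = d * tax / (b + d)
= 3 * 2 / (3 + 3)
= 6 / 6 = 1

1


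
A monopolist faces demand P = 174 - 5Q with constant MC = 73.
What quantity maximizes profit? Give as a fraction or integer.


TR = P*Q = (174 - 5Q)Q = 174Q - 5Q^2
MR = dTR/dQ = 174 - 10Q
Set MR = MC:
174 - 10Q = 73
101 = 10Q
Q* = 101/10 = 101/10

101/10


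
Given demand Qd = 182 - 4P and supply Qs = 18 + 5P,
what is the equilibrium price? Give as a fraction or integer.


At equilibrium, Qd = Qs.
182 - 4P = 18 + 5P
182 - 18 = 4P + 5P
164 = 9P
P* = 164/9 = 164/9

164/9


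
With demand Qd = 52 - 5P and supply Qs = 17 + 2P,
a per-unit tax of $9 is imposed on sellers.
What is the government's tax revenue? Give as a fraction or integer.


With tax on sellers, new supply: Qs' = 17 + 2(P - 9)
= 2P - 1
New equilibrium quantity:
Q_new = 99/7
Tax revenue = tax * Q_new = 9 * 99/7 = 891/7

891/7


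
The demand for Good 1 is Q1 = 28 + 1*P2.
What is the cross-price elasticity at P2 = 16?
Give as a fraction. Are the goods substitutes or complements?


dQ1/dP2 = 1
At P2 = 16: Q1 = 28 + 1*16 = 44
Exy = (dQ1/dP2)(P2/Q1) = 1 * 16 / 44 = 4/11
Since Exy > 0, the goods are substitutes.

4/11 (substitutes)


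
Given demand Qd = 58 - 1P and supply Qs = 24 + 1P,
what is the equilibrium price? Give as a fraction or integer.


At equilibrium, Qd = Qs.
58 - 1P = 24 + 1P
58 - 24 = 1P + 1P
34 = 2P
P* = 34/2 = 17

17


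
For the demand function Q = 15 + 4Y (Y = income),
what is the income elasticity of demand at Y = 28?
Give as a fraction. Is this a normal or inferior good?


dQ/dY = 4
At Y = 28: Q = 15 + 4*28 = 127
Ey = (dQ/dY)(Y/Q) = 4 * 28 / 127 = 112/127
Since Ey > 0, this is a normal good.

112/127 (normal good)


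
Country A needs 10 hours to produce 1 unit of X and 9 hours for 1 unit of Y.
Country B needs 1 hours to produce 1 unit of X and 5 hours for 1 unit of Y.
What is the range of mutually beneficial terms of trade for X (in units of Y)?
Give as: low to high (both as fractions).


Opportunity cost of X for Country A = hours_X / hours_Y = 10/9 = 10/9 units of Y
Opportunity cost of X for Country B = hours_X / hours_Y = 1/5 = 1/5 units of Y
Terms of trade must be between the two opportunity costs.
Range: 1/5 to 10/9

1/5 to 10/9


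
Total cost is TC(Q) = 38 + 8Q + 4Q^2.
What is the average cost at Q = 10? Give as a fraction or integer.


TC(10) = 38 + 8*10 + 4*10^2
TC(10) = 38 + 80 + 400 = 518
AC = TC/Q = 518/10 = 259/5

259/5


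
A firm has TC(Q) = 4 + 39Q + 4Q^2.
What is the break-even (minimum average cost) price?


AC(Q) = 4/Q + 39 + 4Q
To minimize: dAC/dQ = -4/Q^2 + 4 = 0
Q^2 = 4/4 = 1
Q* = 1
Min AC = 4/1 + 39 + 4*1
Min AC = 4 + 39 + 4 = 47

47


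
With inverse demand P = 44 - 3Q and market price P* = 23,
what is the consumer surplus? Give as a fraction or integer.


Maximum willingness to pay (at Q=0): P_max = 44
Quantity demanded at P* = 23:
Q* = (44 - 23)/3 = 7
CS = (1/2) * Q* * (P_max - P*)
CS = (1/2) * 7 * (44 - 23)
CS = (1/2) * 7 * 21 = 147/2

147/2


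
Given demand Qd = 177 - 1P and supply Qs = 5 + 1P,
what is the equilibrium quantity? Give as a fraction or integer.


First find equilibrium price:
177 - 1P = 5 + 1P
P* = 172/2 = 86
Then substitute into demand:
Q* = 177 - 1 * 86 = 91

91


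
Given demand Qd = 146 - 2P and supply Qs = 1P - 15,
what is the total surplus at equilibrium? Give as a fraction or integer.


Find equilibrium: 146 - 2P = 1P - 15
146 + 15 = 3P
P* = 161/3 = 161/3
Q* = 1*161/3 - 15 = 116/3
Inverse demand: P = 73 - Q/2, so P_max = 73
Inverse supply: P = 15 + Q/1, so P_min = 15
CS = (1/2) * 116/3 * (73 - 161/3) = 3364/9
PS = (1/2) * 116/3 * (161/3 - 15) = 6728/9
TS = CS + PS = 3364/9 + 6728/9 = 3364/3

3364/3


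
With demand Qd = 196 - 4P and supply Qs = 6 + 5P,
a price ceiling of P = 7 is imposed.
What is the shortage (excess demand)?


At P = 7:
Qd = 196 - 4*7 = 168
Qs = 6 + 5*7 = 41
Shortage = Qd - Qs = 168 - 41 = 127

127


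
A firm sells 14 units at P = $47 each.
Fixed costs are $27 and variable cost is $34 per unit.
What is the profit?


Total Revenue = P * Q = 47 * 14 = $658
Total Cost = FC + VC*Q = 27 + 34*14 = $503
Profit = TR - TC = 658 - 503 = $155

$155


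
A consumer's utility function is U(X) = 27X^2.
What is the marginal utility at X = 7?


MU = dU/dX = 27*2*X^(2-1)
MU = 54*X^1
At X = 7:
MU = 54 * 7^1
MU = 54 * 7 = 378

378


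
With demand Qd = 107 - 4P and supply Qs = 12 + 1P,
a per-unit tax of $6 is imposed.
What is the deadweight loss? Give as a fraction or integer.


Pre-tax equilibrium quantity: Q* = 31
Post-tax equilibrium quantity: Q_tax = 131/5
Reduction in quantity: Q* - Q_tax = 24/5
DWL = (1/2) * tax * (Q* - Q_tax)
DWL = (1/2) * 6 * 24/5 = 72/5

72/5


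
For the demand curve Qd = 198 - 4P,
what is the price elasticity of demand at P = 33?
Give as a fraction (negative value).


dQ/dP = -4
At P = 33: Q = 198 - 4*33 = 66
E = (dQ/dP)(P/Q) = (-4)(33/66) = -2

-2


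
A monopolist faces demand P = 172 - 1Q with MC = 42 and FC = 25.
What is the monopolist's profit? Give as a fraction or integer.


MR = MC: 172 - 2Q = 42
Q* = 65
P* = 172 - 1*65 = 107
Profit = (P* - MC)*Q* - FC
= (107 - 42)*65 - 25
= 65*65 - 25
= 4225 - 25 = 4200

4200


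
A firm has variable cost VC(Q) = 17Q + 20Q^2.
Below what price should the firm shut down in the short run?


AVC(Q) = VC(Q)/Q = 17 + 20Q
AVC is increasing in Q, so minimum AVC is at Q -> 0+.
Min AVC = 17
The firm should shut down if P < 17.

17


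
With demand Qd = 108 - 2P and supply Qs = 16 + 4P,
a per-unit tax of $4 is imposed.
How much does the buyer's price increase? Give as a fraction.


With a per-unit tax, the buyer's price increase depends on relative slopes.
Supply slope: d = 4, Demand slope: b = 2
Buyer's price increase = d * tax / (b + d)
= 4 * 4 / (2 + 4)
= 16 / 6 = 8/3

8/3


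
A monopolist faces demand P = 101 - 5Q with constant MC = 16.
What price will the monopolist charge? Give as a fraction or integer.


MR = 101 - 10Q
Set MR = MC: 101 - 10Q = 16
Q* = 17/2
Substitute into demand:
P* = 101 - 5*17/2 = 117/2

117/2


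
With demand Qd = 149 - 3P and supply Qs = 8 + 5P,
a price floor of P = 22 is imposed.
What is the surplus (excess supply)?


At P = 22:
Qd = 149 - 3*22 = 83
Qs = 8 + 5*22 = 118
Surplus = Qs - Qd = 118 - 83 = 35

35


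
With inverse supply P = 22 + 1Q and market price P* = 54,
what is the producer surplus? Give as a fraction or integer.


Minimum supply price (at Q=0): P_min = 22
Quantity supplied at P* = 54:
Q* = (54 - 22)/1 = 32
PS = (1/2) * Q* * (P* - P_min)
PS = (1/2) * 32 * (54 - 22)
PS = (1/2) * 32 * 32 = 512

512


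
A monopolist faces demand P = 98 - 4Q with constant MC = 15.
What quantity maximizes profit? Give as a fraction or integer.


TR = P*Q = (98 - 4Q)Q = 98Q - 4Q^2
MR = dTR/dQ = 98 - 8Q
Set MR = MC:
98 - 8Q = 15
83 = 8Q
Q* = 83/8 = 83/8

83/8


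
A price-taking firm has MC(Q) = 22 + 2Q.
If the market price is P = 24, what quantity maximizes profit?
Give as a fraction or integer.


In perfect competition, profit is maximized where P = MC.
24 = 22 + 2Q
2 = 2Q
Q* = 2/2 = 1

1


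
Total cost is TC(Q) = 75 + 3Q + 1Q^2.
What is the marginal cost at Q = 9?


MC = dTC/dQ = 3 + 2*1*Q
At Q = 9:
MC = 3 + 2*9
MC = 3 + 18 = 21

21


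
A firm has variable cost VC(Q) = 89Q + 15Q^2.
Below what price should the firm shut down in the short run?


AVC(Q) = VC(Q)/Q = 89 + 15Q
AVC is increasing in Q, so minimum AVC is at Q -> 0+.
Min AVC = 89
The firm should shut down if P < 89.

89


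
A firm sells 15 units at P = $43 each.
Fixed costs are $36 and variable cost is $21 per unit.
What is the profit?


Total Revenue = P * Q = 43 * 15 = $645
Total Cost = FC + VC*Q = 36 + 21*15 = $351
Profit = TR - TC = 645 - 351 = $294

$294


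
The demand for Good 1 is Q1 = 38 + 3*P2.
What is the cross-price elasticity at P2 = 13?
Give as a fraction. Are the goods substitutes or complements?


dQ1/dP2 = 3
At P2 = 13: Q1 = 38 + 3*13 = 77
Exy = (dQ1/dP2)(P2/Q1) = 3 * 13 / 77 = 39/77
Since Exy > 0, the goods are substitutes.

39/77 (substitutes)


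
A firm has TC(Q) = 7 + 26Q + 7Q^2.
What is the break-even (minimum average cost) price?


AC(Q) = 7/Q + 26 + 7Q
To minimize: dAC/dQ = -7/Q^2 + 7 = 0
Q^2 = 7/7 = 1
Q* = 1
Min AC = 7/1 + 26 + 7*1
Min AC = 7 + 26 + 7 = 40

40


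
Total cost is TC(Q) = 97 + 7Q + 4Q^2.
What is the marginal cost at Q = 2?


MC = dTC/dQ = 7 + 2*4*Q
At Q = 2:
MC = 7 + 8*2
MC = 7 + 16 = 23

23


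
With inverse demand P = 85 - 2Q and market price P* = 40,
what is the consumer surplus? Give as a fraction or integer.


Maximum willingness to pay (at Q=0): P_max = 85
Quantity demanded at P* = 40:
Q* = (85 - 40)/2 = 45/2
CS = (1/2) * Q* * (P_max - P*)
CS = (1/2) * 45/2 * (85 - 40)
CS = (1/2) * 45/2 * 45 = 2025/4

2025/4


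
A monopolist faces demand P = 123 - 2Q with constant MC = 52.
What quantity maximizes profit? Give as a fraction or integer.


TR = P*Q = (123 - 2Q)Q = 123Q - 2Q^2
MR = dTR/dQ = 123 - 4Q
Set MR = MC:
123 - 4Q = 52
71 = 4Q
Q* = 71/4 = 71/4

71/4


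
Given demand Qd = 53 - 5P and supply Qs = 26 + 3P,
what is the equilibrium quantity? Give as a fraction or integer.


First find equilibrium price:
53 - 5P = 26 + 3P
P* = 27/8 = 27/8
Then substitute into demand:
Q* = 53 - 5 * 27/8 = 289/8

289/8


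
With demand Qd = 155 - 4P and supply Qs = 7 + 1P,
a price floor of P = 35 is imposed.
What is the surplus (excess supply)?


At P = 35:
Qd = 155 - 4*35 = 15
Qs = 7 + 1*35 = 42
Surplus = Qs - Qd = 42 - 15 = 27

27


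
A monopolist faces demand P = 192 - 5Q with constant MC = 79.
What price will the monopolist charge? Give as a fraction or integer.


MR = 192 - 10Q
Set MR = MC: 192 - 10Q = 79
Q* = 113/10
Substitute into demand:
P* = 192 - 5*113/10 = 271/2

271/2


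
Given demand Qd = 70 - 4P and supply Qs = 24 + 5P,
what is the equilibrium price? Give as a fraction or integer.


At equilibrium, Qd = Qs.
70 - 4P = 24 + 5P
70 - 24 = 4P + 5P
46 = 9P
P* = 46/9 = 46/9

46/9
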